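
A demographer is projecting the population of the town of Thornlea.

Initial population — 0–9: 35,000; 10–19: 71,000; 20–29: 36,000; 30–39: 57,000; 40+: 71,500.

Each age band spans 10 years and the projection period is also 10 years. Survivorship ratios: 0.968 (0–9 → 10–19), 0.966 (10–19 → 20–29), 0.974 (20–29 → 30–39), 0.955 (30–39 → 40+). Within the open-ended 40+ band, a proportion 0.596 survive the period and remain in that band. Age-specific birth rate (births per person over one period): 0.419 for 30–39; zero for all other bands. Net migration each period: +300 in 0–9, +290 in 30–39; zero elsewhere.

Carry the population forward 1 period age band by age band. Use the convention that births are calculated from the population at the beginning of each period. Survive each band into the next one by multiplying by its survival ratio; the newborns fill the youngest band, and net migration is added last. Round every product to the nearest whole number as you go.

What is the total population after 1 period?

Call the groups 1 to 5, youngest first.
— Period 1 —
Births: 57000 × 0.419 = 23883
Group 2: 35000 × 0.968 = 33880
Group 3: 71000 × 0.966 = 68586
Group 4: 36000 × 0.974 = 35064
Group 5: 57000 × 0.955 + 71500 × 0.596 = 54435 + 42614 = 97049
Net migration: Group 1 + 300 → 24183; Group 4 + 290 → 35354
End of period: [24183, 33880, 68586, 35354, 97049]
Total after period 1: 24183 + 33880 + 68586 + 35354 + 97049 = 259052

259052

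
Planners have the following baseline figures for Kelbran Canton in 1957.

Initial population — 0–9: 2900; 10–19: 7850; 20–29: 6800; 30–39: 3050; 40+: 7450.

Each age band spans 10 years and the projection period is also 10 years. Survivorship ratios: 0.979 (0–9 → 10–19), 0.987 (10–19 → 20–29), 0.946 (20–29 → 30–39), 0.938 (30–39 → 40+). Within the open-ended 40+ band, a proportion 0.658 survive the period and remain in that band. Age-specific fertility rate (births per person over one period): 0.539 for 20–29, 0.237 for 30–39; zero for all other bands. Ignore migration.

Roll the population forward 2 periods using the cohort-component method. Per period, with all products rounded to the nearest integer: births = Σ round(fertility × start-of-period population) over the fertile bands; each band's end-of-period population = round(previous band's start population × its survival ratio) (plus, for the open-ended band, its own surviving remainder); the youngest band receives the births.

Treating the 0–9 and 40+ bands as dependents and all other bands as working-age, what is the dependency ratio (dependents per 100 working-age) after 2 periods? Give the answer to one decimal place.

Call the groups 1 to 5, youngest first.
— Period 1 —
Births: 6800 × 0.539 = 3665, 3050 × 0.237 = 723 → 4388
Group 2: 2900 × 0.979 = 2839
Group 3: 7850 × 0.987 = 7748
Group 4: 6800 × 0.946 = 6433
Group 5: 3050 × 0.938 + 7450 × 0.658 = 2861 + 4902 = 7763
→ [4388, 2839, 7748, 6433, 7763]
— Period 2 —
Births: 7748 × 0.539 = 4176, 6433 × 0.237 = 1525 → 5701
Group 2: 4388 × 0.979 = 4296
Group 3: 2839 × 0.987 = 2802
Group 4: 7748 × 0.946 = 7330
Group 5: 6433 × 0.938 + 7763 × 0.658 = 6034 + 5108 = 11142
→ [5701, 4296, 2802, 7330, 11142]
Dependents (band 0–9 + band 40+) = 5701 + 11142 = 16843; working-age = 14428; ratio = 16843/14428 × 100 = 116.7

116.7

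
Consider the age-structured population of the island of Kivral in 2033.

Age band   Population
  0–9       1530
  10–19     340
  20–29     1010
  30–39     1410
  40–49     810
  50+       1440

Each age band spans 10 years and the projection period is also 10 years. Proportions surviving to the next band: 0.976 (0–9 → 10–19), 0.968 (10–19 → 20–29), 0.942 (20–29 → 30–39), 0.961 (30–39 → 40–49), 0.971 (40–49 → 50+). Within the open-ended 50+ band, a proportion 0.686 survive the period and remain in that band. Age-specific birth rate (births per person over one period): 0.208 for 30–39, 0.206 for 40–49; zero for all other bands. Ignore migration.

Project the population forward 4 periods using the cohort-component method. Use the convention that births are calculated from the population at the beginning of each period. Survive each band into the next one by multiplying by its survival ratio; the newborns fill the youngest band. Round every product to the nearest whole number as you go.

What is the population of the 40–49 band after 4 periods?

1308

Period 1.
Births: 1410 × 0.208 = 293  |  810 × 0.206 = 167 ⇒ total 460
10–19: 1530 × 0.976 = 1493
20–29: 340 × 0.968 = 329
30–39: 1010 × 0.942 = 951
40–49: 1410 × 0.961 = 1355
50+: 810 × 0.971 + 1440 × 0.686 = 787 + 988 = 1775
Giving 460 / 1493 / 329 / 951 / 1355 / 1775.
Period 2.
Births: 951 × 0.208 = 198  |  1355 × 0.206 = 279 ⇒ total 477
10–19: 460 × 0.976 = 449
20–29: 1493 × 0.968 = 1445
30–39: 329 × 0.942 = 310
40–49: 951 × 0.961 = 914
50+: 1355 × 0.971 + 1775 × 0.686 = 1316 + 1218 = 2534
Giving 477 / 449 / 1445 / 310 / 914 / 2534.
Period 3.
Births: 310 × 0.208 = 64  |  914 × 0.206 = 188 ⇒ total 252
10–19: 477 × 0.976 = 466
20–29: 449 × 0.968 = 435
30–39: 1445 × 0.942 = 1361
40–49: 310 × 0.961 = 298
50+: 914 × 0.971 + 2534 × 0.686 = 887 + 1738 = 2625
Giving 252 / 466 / 435 / 1361 / 298 / 2625.
Period 4.
Births: 1361 × 0.208 = 283  |  298 × 0.206 = 61 ⇒ total 344
10–19: 252 × 0.976 = 246
20–29: 466 × 0.968 = 451
30–39: 435 × 0.942 = 410
40–49: 1361 × 0.961 = 1308
50+: 298 × 0.971 + 2625 × 0.686 = 289 + 1801 = 2090
Giving 344 / 246 / 451 / 410 / 1308 / 2090.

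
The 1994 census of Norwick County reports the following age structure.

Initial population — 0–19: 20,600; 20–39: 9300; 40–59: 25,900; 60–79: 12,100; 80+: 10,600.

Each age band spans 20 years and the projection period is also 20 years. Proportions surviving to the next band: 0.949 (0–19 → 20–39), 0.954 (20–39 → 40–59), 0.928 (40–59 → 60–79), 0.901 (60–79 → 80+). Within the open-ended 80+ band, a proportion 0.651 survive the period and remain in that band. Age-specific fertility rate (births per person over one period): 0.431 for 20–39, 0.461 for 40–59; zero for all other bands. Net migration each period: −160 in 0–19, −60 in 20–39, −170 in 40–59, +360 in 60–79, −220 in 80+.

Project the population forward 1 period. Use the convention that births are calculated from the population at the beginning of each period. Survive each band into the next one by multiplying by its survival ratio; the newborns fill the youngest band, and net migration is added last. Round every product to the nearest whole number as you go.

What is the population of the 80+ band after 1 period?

17583

After projecting period 1:
Births: 9300 * 0.431 = 4008  |  25900 * 0.461 = 11940 — total 15948
20–39: 20600 * 0.949 = 19549
40–59: 9300 * 0.954 = 8872
60–79: 25900 * 0.928 = 24035
80+: 12100 * 0.901 + 10600 * 0.651 = 10902 + 6901 = 17803
Net migration: 0–19 − 160 → 15788; 20–39 − 60 → 19489; 40–59 − 170 → 8702; 60–79 + 360 → 24395; 80+ − 220 → 17583
Population now: 0–19=15788, 20–39=19489, 40–59=8702, 60–79=24395, 80+=17583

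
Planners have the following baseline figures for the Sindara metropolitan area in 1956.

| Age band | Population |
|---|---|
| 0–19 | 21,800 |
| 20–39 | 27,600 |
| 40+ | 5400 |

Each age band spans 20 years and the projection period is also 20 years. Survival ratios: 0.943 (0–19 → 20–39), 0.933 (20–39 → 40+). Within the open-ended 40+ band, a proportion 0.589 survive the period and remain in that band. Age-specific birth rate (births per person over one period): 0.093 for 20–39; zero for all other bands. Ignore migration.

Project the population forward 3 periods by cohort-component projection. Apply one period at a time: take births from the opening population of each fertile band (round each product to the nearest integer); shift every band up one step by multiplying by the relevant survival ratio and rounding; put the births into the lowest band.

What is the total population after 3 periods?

25621

(Bands numbered youngest = 1 to oldest = 3.)
— Period 1 —
Births: 27600 × 0.093 = 2567
Band 2: 21800 × 0.943 = 20557
Band 3: 27600 × 0.933 + 5400 × 0.589 = 25751 + 3181 = 28932
Population now: 0–19=2567, 20–39=20557, 40+=28932
— Period 2 —
Births: 20557 × 0.093 = 1912
Band 2: 2567 × 0.943 = 2421
Band 3: 20557 × 0.933 + 28932 × 0.589 = 19180 + 17041 = 36221
Population now: 0–19=1912, 20–39=2421, 40+=36221
— Period 3 —
Births: 2421 × 0.093 = 225
Band 2: 1912 × 0.943 = 1803
Band 3: 2421 × 0.933 + 36221 × 0.589 = 2259 + 21334 = 23593
Population now: 0–19=225, 20–39=1803, 40+=23593
Total after period 3: 225 + 1803 + 23593 = 25621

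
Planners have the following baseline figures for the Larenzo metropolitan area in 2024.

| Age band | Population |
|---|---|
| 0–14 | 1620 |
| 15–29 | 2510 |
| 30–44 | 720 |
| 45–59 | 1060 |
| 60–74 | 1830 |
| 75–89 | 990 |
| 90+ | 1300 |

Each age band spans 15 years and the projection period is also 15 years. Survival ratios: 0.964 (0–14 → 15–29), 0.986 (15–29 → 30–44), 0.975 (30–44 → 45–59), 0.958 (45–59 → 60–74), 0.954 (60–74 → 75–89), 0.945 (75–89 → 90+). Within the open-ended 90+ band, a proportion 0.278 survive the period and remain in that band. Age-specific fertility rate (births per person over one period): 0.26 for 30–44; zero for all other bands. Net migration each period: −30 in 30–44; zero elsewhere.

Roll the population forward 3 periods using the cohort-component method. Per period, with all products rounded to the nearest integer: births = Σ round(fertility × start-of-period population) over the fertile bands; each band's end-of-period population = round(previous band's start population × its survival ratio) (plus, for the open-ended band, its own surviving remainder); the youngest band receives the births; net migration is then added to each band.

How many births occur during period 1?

Numbering the bands 1..7 from youngest to oldest:
Period 1.
Births: 720 × 0.26 = 187
Band 2: 1620 × 0.964 = 1562
Band 3: 2510 × 0.986 = 2475
Band 4: 720 × 0.975 = 702
Band 5: 1060 × 0.958 = 1015
Band 6: 1830 × 0.954 = 1746
Band 7: 990 × 0.945 + 1300 × 0.278 = 936 + 361 = 1297
Net migration: Band 3 − 30 → 2445
End of period: [187, 1562, 2445, 702, 1015, 1746, 1297]

187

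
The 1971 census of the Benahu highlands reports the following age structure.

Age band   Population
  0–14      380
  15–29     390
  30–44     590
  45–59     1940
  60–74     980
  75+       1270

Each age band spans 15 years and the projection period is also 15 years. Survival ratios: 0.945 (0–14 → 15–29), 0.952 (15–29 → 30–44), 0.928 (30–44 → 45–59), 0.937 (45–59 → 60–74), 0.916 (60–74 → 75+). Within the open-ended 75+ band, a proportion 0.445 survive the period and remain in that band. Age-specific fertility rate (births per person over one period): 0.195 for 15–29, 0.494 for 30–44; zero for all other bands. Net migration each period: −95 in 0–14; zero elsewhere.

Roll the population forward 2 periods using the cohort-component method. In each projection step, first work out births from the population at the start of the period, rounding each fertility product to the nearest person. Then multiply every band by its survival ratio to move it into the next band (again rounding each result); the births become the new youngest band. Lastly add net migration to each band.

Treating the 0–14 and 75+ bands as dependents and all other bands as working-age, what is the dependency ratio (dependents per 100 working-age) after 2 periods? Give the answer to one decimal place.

Period 1:
Births: 390 * 0.195 = 76, 590 * 0.494 = 291 ⇒ total 367
15–29: 380 * 0.945 = 359
30–44: 390 * 0.952 = 371
45–59: 590 * 0.928 = 548
60–74: 1940 * 0.937 = 1818
75+: 980 * 0.916 + 1270 * 0.445 = 898 + 565 = 1463
Net migration: 0–14 − 95 → 272
Giving 272 / 359 / 371 / 548 / 1818 / 1463.
Period 2:
Births: 359 * 0.195 = 70, 371 * 0.494 = 183 ⇒ total 253
15–29: 272 * 0.945 = 257
30–44: 359 * 0.952 = 342
45–59: 371 * 0.928 = 344
60–74: 548 * 0.937 = 513
75+: 1818 * 0.916 + 1463 * 0.445 = 1665 + 651 = 2316
Net migration: 0–14 − 95 → 158
Giving 158 / 257 / 342 / 344 / 513 / 2316.
Dependents (band 0–14 + band 75+) = 158 + 2316 = 2474; working-age = 1456; ratio = 2474/1456 × 100 = 169.9

169.9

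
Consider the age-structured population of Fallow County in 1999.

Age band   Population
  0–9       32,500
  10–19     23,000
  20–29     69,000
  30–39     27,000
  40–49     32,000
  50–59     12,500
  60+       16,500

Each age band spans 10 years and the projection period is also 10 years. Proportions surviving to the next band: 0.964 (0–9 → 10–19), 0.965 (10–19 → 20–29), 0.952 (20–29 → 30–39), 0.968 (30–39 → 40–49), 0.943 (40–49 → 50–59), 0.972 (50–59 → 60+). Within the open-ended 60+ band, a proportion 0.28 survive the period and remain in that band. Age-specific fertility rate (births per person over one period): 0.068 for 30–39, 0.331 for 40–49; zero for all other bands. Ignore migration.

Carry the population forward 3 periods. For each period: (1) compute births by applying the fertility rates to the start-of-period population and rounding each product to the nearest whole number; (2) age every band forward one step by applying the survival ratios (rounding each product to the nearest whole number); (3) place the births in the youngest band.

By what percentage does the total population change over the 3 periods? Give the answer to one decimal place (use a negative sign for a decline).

Period 1.
Births: 27000 * 0.068 = 1836  |  32000 * 0.331 = 10592 → total 12428
10–19: 32500 * 0.964 = 31330
20–29: 23000 * 0.965 = 22195
30–39: 69000 * 0.952 = 65688
40–49: 27000 * 0.968 = 26136
50–59: 32000 * 0.943 = 30176
60+: 12500 * 0.972 + 16500 * 0.28 = 12150 + 4620 = 16770
→ [12428, 31330, 22195, 65688, 26136, 30176, 16770]
Period 2.
Births: 65688 * 0.068 = 4467  |  26136 * 0.331 = 8651 → total 13118
10–19: 12428 * 0.964 = 11981
20–29: 31330 * 0.965 = 30233
30–39: 22195 * 0.952 = 21130
40–49: 65688 * 0.968 = 63586
50–59: 26136 * 0.943 = 24646
60+: 30176 * 0.972 + 16770 * 0.28 = 29331 + 4696 = 34027
→ [13118, 11981, 30233, 21130, 63586, 24646, 34027]
Period 3.
Births: 21130 * 0.068 = 1437  |  63586 * 0.331 = 21047 → total 22484
10–19: 13118 * 0.964 = 12646
20–29: 11981 * 0.965 = 11562
30–39: 30233 * 0.952 = 28782
40–49: 21130 * 0.968 = 20454
50–59: 63586 * 0.943 = 59962
60+: 24646 * 0.972 + 34027 * 0.28 = 23956 + 9528 = 33484
→ [22484, 12646, 11562, 28782, 20454, 59962, 33484]
Total: 212500 → 189374; change = -23126; percentage change = -10.9%

-10.9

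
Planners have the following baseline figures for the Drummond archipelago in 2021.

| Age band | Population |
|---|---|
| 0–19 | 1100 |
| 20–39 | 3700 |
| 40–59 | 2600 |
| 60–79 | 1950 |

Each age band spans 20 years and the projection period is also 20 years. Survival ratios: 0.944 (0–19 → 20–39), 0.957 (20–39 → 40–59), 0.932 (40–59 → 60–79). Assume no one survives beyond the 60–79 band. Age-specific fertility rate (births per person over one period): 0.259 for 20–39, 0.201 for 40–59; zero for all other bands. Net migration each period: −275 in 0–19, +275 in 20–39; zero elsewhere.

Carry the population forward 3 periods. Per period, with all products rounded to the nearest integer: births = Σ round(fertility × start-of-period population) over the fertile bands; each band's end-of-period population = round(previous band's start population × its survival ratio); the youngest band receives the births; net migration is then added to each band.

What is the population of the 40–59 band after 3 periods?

Numbering the bands 1..4 from youngest to oldest:
— Period 1 —
Births: 3700 × 0.259 = 958  |  2600 × 0.201 = 523 → 1481
Band 2: 1100 × 0.944 = 1038
Band 3: 3700 × 0.957 = 3541
Band 4: 2600 × 0.932 = 2423
Net migration: Band 1 − 275 → 1206; Band 2 + 275 → 1313
End of period: [1206, 1313, 3541, 2423]
— Period 2 —
Births: 1313 × 0.259 = 340  |  3541 × 0.201 = 712 → 1052
Band 2: 1206 × 0.944 = 1138
Band 3: 1313 × 0.957 = 1257
Band 4: 3541 × 0.932 = 3300
Net migration: Band 1 − 275 → 777; Band 2 + 275 → 1413
End of period: [777, 1413, 1257, 3300]
— Period 3 —
Births: 1413 × 0.259 = 366  |  1257 × 0.201 = 253 → 619
Band 2: 777 × 0.944 = 733
Band 3: 1413 × 0.957 = 1352
Band 4: 1257 × 0.932 = 1172
Net migration: Band 1 − 275 → 344; Band 2 + 275 → 1008
End of period: [344, 1008, 1352, 1172]

1352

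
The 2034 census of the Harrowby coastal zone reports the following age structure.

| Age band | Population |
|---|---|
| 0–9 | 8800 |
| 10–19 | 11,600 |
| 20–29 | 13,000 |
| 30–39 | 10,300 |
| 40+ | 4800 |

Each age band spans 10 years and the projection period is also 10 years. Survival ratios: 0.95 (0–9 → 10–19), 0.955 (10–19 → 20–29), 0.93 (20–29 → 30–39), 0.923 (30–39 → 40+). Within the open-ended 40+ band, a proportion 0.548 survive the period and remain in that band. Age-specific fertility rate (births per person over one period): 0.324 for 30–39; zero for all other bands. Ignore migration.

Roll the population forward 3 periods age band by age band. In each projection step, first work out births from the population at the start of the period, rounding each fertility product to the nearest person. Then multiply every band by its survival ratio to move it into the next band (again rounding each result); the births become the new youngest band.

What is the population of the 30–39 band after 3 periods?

7425

Numbering the bands 1..5 from youngest to oldest:
After projecting period 1:
Births: 10300 × 0.324 = 3337
Band 2: 8800 × 0.95 = 8360
Band 3: 11600 × 0.955 = 11078
Band 4: 13000 × 0.93 = 12090
Band 5: 10300 × 0.923 + 4800 × 0.548 = 9507 + 2630 = 12137
Population now: 0–9=3337, 10–19=8360, 20–29=11078, 30–39=12090, 40+=12137
After projecting period 2:
Births: 12090 × 0.324 = 3917
Band 2: 3337 × 0.95 = 3170
Band 3: 8360 × 0.955 = 7984
Band 4: 11078 × 0.93 = 10303
Band 5: 12090 × 0.923 + 12137 × 0.548 = 11159 + 6651 = 17810
Population now: 0–9=3917, 10–19=3170, 20–29=7984, 30–39=10303, 40+=17810
After projecting period 3:
Births: 10303 × 0.324 = 3338
Band 2: 3917 × 0.95 = 3721
Band 3: 3170 × 0.955 = 3027
Band 4: 7984 × 0.93 = 7425
Band 5: 10303 × 0.923 + 17810 × 0.548 = 9510 + 9760 = 19270
Population now: 0–9=3338, 10–19=3721, 20–29=3027, 30–39=7425, 40+=19270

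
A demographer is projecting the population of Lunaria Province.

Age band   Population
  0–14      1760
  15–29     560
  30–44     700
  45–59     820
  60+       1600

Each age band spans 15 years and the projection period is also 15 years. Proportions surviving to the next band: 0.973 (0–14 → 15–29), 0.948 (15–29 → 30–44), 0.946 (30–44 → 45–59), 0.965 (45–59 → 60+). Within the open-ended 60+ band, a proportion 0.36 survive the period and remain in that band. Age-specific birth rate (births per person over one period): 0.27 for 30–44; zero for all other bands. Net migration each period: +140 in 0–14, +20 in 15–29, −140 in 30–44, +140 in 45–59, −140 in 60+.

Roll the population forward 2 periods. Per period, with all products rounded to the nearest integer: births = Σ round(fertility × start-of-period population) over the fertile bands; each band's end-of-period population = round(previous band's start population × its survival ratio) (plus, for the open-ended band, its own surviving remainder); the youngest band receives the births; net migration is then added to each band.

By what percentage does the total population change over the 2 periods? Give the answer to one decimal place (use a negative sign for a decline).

-32.5

(Bands numbered youngest = 1 to oldest = 5.)
Period 1:
Births: 700 * 0.27 = 189
Band 2: 1760 * 0.973 = 1712
Band 3: 560 * 0.948 = 531
Band 4: 700 * 0.946 = 662
Band 5: 820 * 0.965 + 1600 * 0.36 = 791 + 576 = 1367
Net migration: Band 1 + 140 → 329; Band 2 + 20 → 1732; Band 3 − 140 → 391; Band 4 + 140 → 802; Band 5 − 140 → 1227
End of period: [329, 1732, 391, 802, 1227]
Period 2:
Births: 391 * 0.27 = 106
Band 2: 329 * 0.973 = 320
Band 3: 1732 * 0.948 = 1642
Band 4: 391 * 0.946 = 370
Band 5: 802 * 0.965 + 1227 * 0.36 = 774 + 442 = 1216
Net migration: Band 1 + 140 → 246; Band 2 + 20 → 340; Band 3 − 140 → 1502; Band 4 + 140 → 510; Band 5 − 140 → 1076
End of period: [246, 340, 1502, 510, 1076]
Total: 5440 → 3674; change = -1766; percentage change = -32.5%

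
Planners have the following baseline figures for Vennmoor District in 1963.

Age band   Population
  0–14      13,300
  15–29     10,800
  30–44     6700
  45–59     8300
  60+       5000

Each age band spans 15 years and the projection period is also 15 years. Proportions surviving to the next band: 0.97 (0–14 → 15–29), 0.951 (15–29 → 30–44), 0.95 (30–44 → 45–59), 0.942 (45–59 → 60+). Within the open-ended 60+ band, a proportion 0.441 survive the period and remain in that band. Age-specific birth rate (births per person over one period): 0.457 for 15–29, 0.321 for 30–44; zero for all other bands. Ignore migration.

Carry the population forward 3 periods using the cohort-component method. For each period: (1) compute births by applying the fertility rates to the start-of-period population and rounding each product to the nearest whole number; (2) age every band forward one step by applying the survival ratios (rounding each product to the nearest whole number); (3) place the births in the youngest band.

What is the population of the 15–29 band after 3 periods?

8917

Call the bands 1 to 5, youngest first.
[period 1]
Births: 10800 * 0.457 = 4936 ; 6700 * 0.321 = 2151 → total 7087
Band 2: 13300 * 0.97 = 12901
Band 3: 10800 * 0.951 = 10271
Band 4: 6700 * 0.95 = 6365
Band 5: 8300 * 0.942 + 5000 * 0.441 = 7819 + 2205 = 10024
Population now: 0–14=7087, 15–29=12901, 30–44=10271, 45–59=6365, 60+=10024
[period 2]
Births: 12901 * 0.457 = 5896 ; 10271 * 0.321 = 3297 → total 9193
Band 2: 7087 * 0.97 = 6874
Band 3: 12901 * 0.951 = 12269
Band 4: 10271 * 0.95 = 9757
Band 5: 6365 * 0.942 + 10024 * 0.441 = 5996 + 4421 = 10417
Population now: 0–14=9193, 15–29=6874, 30–44=12269, 45–59=9757, 60+=10417
[period 3]
Births: 6874 * 0.457 = 3141 ; 12269 * 0.321 = 3938 → total 7079
Band 2: 9193 * 0.97 = 8917
Band 3: 6874 * 0.951 = 6537
Band 4: 12269 * 0.95 = 11656
Band 5: 9757 * 0.942 + 10417 * 0.441 = 9191 + 4594 = 13785
Population now: 0–14=7079, 15–29=8917, 30–44=6537, 45–59=11656, 60+=13785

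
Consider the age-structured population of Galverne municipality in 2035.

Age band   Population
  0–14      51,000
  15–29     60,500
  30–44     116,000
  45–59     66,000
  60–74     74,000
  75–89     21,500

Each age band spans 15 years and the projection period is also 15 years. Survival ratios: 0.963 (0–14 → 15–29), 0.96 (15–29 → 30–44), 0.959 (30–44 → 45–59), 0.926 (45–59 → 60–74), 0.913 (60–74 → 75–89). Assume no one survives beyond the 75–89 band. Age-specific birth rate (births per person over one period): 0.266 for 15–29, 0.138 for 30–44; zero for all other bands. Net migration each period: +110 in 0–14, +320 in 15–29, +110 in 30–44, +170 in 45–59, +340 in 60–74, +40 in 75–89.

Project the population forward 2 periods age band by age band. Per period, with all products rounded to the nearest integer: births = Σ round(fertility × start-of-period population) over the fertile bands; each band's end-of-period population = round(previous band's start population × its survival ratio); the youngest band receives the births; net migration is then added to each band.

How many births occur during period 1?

32101

Numbering the groups 1..6 from youngest to oldest:
After projecting period 1:
Births: 60500 × 0.266 = 16093  |  116000 × 0.138 = 16008 — total 32101
Group 2: 51000 × 0.963 = 49113
Group 3: 60500 × 0.96 = 58080
Group 4: 116000 × 0.959 = 111244
Group 5: 66000 × 0.926 = 61116
Group 6: 74000 × 0.913 = 67562
Net migration: Group 1 + 110 → 32211; Group 2 + 320 → 49433; Group 3 + 110 → 58190; Group 4 + 170 → 111414; Group 5 + 340 → 61456; Group 6 + 40 → 67602
End of period: [32211, 49433, 58190, 111414, 61456, 67602]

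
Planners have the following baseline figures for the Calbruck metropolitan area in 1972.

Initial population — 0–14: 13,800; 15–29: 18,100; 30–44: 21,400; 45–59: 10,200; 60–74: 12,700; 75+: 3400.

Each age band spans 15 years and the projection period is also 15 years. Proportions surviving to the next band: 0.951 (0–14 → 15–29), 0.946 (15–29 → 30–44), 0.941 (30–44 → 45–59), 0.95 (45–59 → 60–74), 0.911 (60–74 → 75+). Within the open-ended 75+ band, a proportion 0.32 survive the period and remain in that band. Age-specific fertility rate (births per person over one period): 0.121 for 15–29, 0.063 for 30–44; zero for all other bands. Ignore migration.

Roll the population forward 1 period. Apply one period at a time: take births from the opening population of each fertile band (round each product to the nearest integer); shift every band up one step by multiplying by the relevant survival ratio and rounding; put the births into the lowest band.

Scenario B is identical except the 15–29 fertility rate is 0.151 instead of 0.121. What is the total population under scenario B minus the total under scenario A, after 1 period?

543

Numbering the bands 1..6 from youngest to oldest:
Period 1:
Births: 18100 × 0.121 = 2190  |  21400 × 0.063 = 1348 → total 3538
Band 2: 13800 × 0.951 = 13124
Band 3: 18100 × 0.946 = 17123
Band 4: 21400 × 0.941 = 20137
Band 5: 10200 × 0.95 = 9690
Band 6: 12700 × 0.911 + 3400 × 0.32 = 11570 + 1088 = 12658
Giving 3538 / 13124 / 17123 / 20137 / 9690 / 12658.
Scenario A total after 1 period: 76270
Scenario B projection —
Period 1:
Births: 18100 × 0.151 = 2733  |  21400 × 0.063 = 1348 → total 4081
Band 2: 13800 × 0.951 = 13124
Band 3: 18100 × 0.946 = 17123
Band 4: 21400 × 0.941 = 20137
Band 5: 10200 × 0.95 = 9690
Band 6: 12700 × 0.911 + 3400 × 0.32 = 11570 + 1088 = 12658
Giving 4081 / 13124 / 17123 / 20137 / 9690 / 12658.
Scenario B total after 1 period: 76813
Difference B − A = 76813 − 76270 = 543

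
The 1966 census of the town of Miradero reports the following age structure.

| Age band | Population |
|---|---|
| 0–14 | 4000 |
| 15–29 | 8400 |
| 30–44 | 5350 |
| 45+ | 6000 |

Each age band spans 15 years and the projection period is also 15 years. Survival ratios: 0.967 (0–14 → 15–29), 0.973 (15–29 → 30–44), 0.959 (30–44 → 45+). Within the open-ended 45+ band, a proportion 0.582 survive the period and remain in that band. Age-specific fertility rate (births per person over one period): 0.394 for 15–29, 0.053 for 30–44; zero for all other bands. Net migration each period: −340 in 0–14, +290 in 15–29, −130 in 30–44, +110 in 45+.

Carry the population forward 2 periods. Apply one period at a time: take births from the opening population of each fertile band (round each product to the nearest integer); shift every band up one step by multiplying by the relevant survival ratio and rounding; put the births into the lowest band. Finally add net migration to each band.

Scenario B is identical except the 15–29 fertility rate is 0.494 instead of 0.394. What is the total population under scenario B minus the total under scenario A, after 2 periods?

1228

After projecting period 1:
Births: 8400 × 0.394 = 3310, 5350 × 0.053 = 284 → total 3594
15–29: 4000 × 0.967 = 3868
30–44: 8400 × 0.973 = 8173
45+: 5350 × 0.959 + 6000 × 0.582 = 5131 + 3492 = 8623
Net migration: 0–14 − 340 → 3254; 15–29 + 290 → 4158; 30–44 − 130 → 8043; 45+ + 110 → 8733
→ [3254, 4158, 8043, 8733]
After projecting period 2:
Births: 4158 × 0.394 = 1638, 8043 × 0.053 = 426 → total 2064
15–29: 3254 × 0.967 = 3147
30–44: 4158 × 0.973 = 4046
45+: 8043 × 0.959 + 8733 × 0.582 = 7713 + 5083 = 12796
Net migration: 0–14 − 340 → 1724; 15–29 + 290 → 3437; 30–44 − 130 → 3916; 45+ + 110 → 12906
→ [1724, 3437, 3916, 12906]
Scenario A total after 2 periods: 21983
Scenario B projection —
After projecting period 1:
Births: 8400 × 0.494 = 4150, 5350 × 0.053 = 284 → total 4434
15–29: 4000 × 0.967 = 3868
30–44: 8400 × 0.973 = 8173
45+: 5350 × 0.959 + 6000 × 0.582 = 5131 + 3492 = 8623
Net migration: 0–14 − 340 → 4094; 15–29 + 290 → 4158; 30–44 − 130 → 8043; 45+ + 110 → 8733
→ [4094, 4158, 8043, 8733]
After projecting period 2:
Births: 4158 × 0.494 = 2054, 8043 × 0.053 = 426 → total 2480
15–29: 4094 × 0.967 = 3959
30–44: 4158 × 0.973 = 4046
45+: 8043 × 0.959 + 8733 × 0.582 = 7713 + 5083 = 12796
Net migration: 0–14 − 340 → 2140; 15–29 + 290 → 4249; 30–44 − 130 → 3916; 45+ + 110 → 12906
→ [2140, 4249, 3916, 12906]
Scenario B total after 2 periods: 23211
Difference B − A = 23211 − 21983 = 1228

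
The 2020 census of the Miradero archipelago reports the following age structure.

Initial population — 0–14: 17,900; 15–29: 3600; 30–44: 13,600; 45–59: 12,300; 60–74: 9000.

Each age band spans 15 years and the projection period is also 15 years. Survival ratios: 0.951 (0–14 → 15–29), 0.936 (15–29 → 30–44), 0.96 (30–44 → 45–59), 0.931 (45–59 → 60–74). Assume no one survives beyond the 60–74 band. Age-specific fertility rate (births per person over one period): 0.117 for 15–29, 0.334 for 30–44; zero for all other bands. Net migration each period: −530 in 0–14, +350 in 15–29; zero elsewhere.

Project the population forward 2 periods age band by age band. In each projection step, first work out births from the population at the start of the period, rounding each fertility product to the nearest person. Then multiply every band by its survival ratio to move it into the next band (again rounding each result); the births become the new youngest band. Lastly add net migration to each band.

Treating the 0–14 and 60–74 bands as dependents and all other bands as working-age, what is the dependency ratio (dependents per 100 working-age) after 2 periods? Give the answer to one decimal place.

61.4

Period 1:
Births: 3600 × 0.117 = 421, 13600 × 0.334 = 4542 → total 4963
15–29: 17900 × 0.951 = 17023
30–44: 3600 × 0.936 = 3370
45–59: 13600 × 0.96 = 13056
60–74: 12300 × 0.931 = 11451
Net migration: 0–14 − 530 → 4433; 15–29 + 350 → 17373
End of period: [4433, 17373, 3370, 13056, 11451]
Period 2:
Births: 17373 × 0.117 = 2033, 3370 × 0.334 = 1126 → total 3159
15–29: 4433 × 0.951 = 4216
30–44: 17373 × 0.936 = 16261
45–59: 3370 × 0.96 = 3235
60–74: 13056 × 0.931 = 12155
Net migration: 0–14 − 530 → 2629; 15–29 + 350 → 4566
End of period: [2629, 4566, 16261, 3235, 12155]
Dependents (band 0–14 + band 60–74) = 2629 + 12155 = 14784; working-age = 24062; ratio = 14784/24062 × 100 = 61.4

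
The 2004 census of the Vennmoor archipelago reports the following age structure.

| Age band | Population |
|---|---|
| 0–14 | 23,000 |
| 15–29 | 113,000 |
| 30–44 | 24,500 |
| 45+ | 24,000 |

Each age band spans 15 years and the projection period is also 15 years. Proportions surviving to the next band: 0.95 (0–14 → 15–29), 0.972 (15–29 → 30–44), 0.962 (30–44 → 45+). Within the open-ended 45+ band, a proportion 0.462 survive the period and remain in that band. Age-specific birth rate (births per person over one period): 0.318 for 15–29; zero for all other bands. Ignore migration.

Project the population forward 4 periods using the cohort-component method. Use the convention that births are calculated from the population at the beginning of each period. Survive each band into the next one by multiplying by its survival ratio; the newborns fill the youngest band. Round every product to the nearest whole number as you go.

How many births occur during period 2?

6948

(Bands numbered youngest = 1 to oldest = 4.)
[period 1]
Births: 113000 * 0.318 = 35934
Band 2: 23000 * 0.95 = 21850
Band 3: 113000 * 0.972 = 109836
Band 4: 24500 * 0.962 + 24000 * 0.462 = 23569 + 11088 = 34657
Population now: 0–14=35934, 15–29=21850, 30–44=109836, 45+=34657
[period 2]
Births: 21850 * 0.318 = 6948
Band 2: 35934 * 0.95 = 34137
Band 3: 21850 * 0.972 = 21238
Band 4: 109836 * 0.962 + 34657 * 0.462 = 105662 + 16012 = 121674
Population now: 0–14=6948, 15–29=34137, 30–44=21238, 45+=121674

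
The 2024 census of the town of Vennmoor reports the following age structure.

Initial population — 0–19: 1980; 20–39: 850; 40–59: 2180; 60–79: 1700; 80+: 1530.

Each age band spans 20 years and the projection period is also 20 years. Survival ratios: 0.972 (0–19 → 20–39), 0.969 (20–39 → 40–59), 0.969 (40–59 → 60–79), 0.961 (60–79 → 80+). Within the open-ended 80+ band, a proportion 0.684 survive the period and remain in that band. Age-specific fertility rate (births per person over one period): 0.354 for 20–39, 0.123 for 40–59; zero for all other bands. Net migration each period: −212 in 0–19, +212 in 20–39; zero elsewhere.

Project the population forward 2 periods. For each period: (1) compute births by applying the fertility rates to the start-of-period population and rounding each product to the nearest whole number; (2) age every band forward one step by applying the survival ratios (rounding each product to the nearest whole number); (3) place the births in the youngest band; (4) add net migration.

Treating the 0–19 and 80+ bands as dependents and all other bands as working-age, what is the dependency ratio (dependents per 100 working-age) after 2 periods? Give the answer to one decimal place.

131.5

Period 1:
Births: 850 × 0.354 = 301, 2180 × 0.123 = 268 — total 569
20–39: 1980 × 0.972 = 1925
40–59: 850 × 0.969 = 824
60–79: 2180 × 0.969 = 2112
80+: 1700 × 0.961 + 1530 × 0.684 = 1634 + 1047 = 2681
Net migration: 0–19 − 212 → 357; 20–39 + 212 → 2137
Population now: 0–19=357, 20–39=2137, 40–59=824, 60–79=2112, 80+=2681
Period 2:
Births: 2137 × 0.354 = 756, 824 × 0.123 = 101 — total 857
20–39: 357 × 0.972 = 347
40–59: 2137 × 0.969 = 2071
60–79: 824 × 0.969 = 798
80+: 2112 × 0.961 + 2681 × 0.684 = 2030 + 1834 = 3864
Net migration: 0–19 − 212 → 645; 20–39 + 212 → 559
Population now: 0–19=645, 20–39=559, 40–59=2071, 60–79=798, 80+=3864
Dependents (band 0–19 + band 80+) = 645 + 3864 = 4509; working-age = 3428; ratio = 4509/3428 × 100 = 131.5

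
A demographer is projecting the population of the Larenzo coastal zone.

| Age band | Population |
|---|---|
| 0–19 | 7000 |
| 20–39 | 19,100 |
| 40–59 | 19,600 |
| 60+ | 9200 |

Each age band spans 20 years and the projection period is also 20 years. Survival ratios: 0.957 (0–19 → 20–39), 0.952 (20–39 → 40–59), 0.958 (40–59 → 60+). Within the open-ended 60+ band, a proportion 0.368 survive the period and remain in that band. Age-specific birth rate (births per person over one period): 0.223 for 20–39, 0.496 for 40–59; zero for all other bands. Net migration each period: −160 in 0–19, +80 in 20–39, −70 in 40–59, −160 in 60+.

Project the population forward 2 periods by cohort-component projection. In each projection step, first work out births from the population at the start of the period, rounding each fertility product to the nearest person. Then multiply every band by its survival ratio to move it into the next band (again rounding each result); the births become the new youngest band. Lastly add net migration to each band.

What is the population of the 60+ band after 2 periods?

After projecting period 1:
Births: 19100 × 0.223 = 4259 ; 19600 × 0.496 = 9722 ⇒ total 13981
20–39: 7000 × 0.957 = 6699
40–59: 19100 × 0.952 = 18183
60+: 19600 × 0.958 + 9200 × 0.368 = 18777 + 3386 = 22163
Net migration: 0–19 − 160 → 13821; 20–39 + 80 → 6779; 40–59 − 70 → 18113; 60+ − 160 → 22003
End of period: [13821, 6779, 18113, 22003]
After projecting period 2:
Births: 6779 × 0.223 = 1512 ; 18113 × 0.496 = 8984 ⇒ total 10496
20–39: 13821 × 0.957 = 13227
40–59: 6779 × 0.952 = 6454
60+: 18113 × 0.958 + 22003 × 0.368 = 17352 + 8097 = 25449
Net migration: 0–19 − 160 → 10336; 20–39 + 80 → 13307; 40–59 − 70 → 6384; 60+ − 160 → 25289
End of period: [10336, 13307, 6384, 25289]

25289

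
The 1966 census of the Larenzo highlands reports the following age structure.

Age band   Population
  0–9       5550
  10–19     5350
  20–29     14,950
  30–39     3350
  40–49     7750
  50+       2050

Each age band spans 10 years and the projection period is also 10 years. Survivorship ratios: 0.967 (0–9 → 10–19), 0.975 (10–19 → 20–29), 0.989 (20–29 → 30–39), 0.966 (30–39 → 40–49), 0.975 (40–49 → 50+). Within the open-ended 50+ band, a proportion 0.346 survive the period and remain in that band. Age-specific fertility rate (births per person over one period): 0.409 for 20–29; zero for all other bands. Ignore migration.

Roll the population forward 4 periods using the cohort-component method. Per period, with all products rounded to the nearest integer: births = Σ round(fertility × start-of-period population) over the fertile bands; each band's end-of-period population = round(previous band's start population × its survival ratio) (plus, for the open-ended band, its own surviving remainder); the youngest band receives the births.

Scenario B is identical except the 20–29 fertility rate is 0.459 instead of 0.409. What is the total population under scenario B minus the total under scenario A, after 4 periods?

After projecting period 1:
Births: 14950 × 0.409 = 6115
10–19: 5550 × 0.967 = 5367
20–29: 5350 × 0.975 = 5216
30–39: 14950 × 0.989 = 14786
40–49: 3350 × 0.966 = 3236
50+: 7750 × 0.975 + 2050 × 0.346 = 7556 + 709 = 8265
Giving 6115 / 5367 / 5216 / 14786 / 3236 / 8265.
After projecting period 2:
Births: 5216 × 0.409 = 2133
10–19: 6115 × 0.967 = 5913
20–29: 5367 × 0.975 = 5233
30–39: 5216 × 0.989 = 5159
40–49: 14786 × 0.966 = 14283
50+: 3236 × 0.975 + 8265 × 0.346 = 3155 + 2860 = 6015
Giving 2133 / 5913 / 5233 / 5159 / 14283 / 6015.
After projecting period 3:
Births: 5233 × 0.409 = 2140
10–19: 2133 × 0.967 = 2063
20–29: 5913 × 0.975 = 5765
30–39: 5233 × 0.989 = 5175
40–49: 5159 × 0.966 = 4984
50+: 14283 × 0.975 + 6015 × 0.346 = 13926 + 2081 = 16007
Giving 2140 / 2063 / 5765 / 5175 / 4984 / 16007.
After projecting period 4:
Births: 5765 × 0.409 = 2358
10–19: 2140 × 0.967 = 2069
20–29: 2063 × 0.975 = 2011
30–39: 5765 × 0.989 = 5702
40–49: 5175 × 0.966 = 4999
50+: 4984 × 0.975 + 16007 × 0.346 = 4859 + 5538 = 10397
Giving 2358 / 2069 / 2011 / 5702 / 4999 / 10397.
Scenario A total after 4 periods: 27536
Scenario B projection —
After projecting period 1:
Births: 14950 × 0.459 = 6862
10–19: 5550 × 0.967 = 5367
20–29: 5350 × 0.975 = 5216
30–39: 14950 × 0.989 = 14786
40–49: 3350 × 0.966 = 3236
50+: 7750 × 0.975 + 2050 × 0.346 = 7556 + 709 = 8265
Giving 6862 / 5367 / 5216 / 14786 / 3236 / 8265.
After projecting period 2:
Births: 5216 × 0.459 = 2394
10–19: 6862 × 0.967 = 6636
20–29: 5367 × 0.975 = 5233
30–39: 5216 × 0.989 = 5159
40–49: 14786 × 0.966 = 14283
50+: 3236 × 0.975 + 8265 × 0.346 = 3155 + 2860 = 6015
Giving 2394 / 6636 / 5233 / 5159 / 14283 / 6015.
After projecting period 3:
Births: 5233 × 0.459 = 2402
10–19: 2394 × 0.967 = 2315
20–29: 6636 × 0.975 = 6470
30–39: 5233 × 0.989 = 5175
40–49: 5159 × 0.966 = 4984
50+: 14283 × 0.975 + 6015 × 0.346 = 13926 + 2081 = 16007
Giving 2402 / 2315 / 6470 / 5175 / 4984 / 16007.
After projecting period 4:
Births: 6470 × 0.459 = 2970
10–19: 2402 × 0.967 = 2323
20–29: 2315 × 0.975 = 2257
30–39: 6470 × 0.989 = 6399
40–49: 5175 × 0.966 = 4999
50+: 4984 × 0.975 + 16007 × 0.346 = 4859 + 5538 = 10397
Giving 2970 / 2323 / 2257 / 6399 / 4999 / 10397.
Scenario B total after 4 periods: 29345
Difference B − A = 29345 − 27536 = 1809

1809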